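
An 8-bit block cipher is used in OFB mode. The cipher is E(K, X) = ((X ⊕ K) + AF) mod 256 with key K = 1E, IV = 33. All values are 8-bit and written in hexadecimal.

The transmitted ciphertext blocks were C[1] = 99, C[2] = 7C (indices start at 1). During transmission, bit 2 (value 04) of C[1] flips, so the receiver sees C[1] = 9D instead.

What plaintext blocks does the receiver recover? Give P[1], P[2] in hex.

P[1] = 41, P[2] = 0D

OFB decryption: S_i = E(K, S_{i−1}) with S_{0} = IV; P_i = C_i ⊕ S_i.
Only C[1] changed, to 9D. In OFB, a change in C_i flips the same bit in P_i only; the keystream is unaffected. Decrypting the received ciphertext:
P[1]: S = E(K, 33) = DC; 9D ⊕ DC = 41.
P[2]: S = E(K, DC) = 71; 7C ⊕ 71 = 0D.
Blocks that differ from the original plaintext: P[1].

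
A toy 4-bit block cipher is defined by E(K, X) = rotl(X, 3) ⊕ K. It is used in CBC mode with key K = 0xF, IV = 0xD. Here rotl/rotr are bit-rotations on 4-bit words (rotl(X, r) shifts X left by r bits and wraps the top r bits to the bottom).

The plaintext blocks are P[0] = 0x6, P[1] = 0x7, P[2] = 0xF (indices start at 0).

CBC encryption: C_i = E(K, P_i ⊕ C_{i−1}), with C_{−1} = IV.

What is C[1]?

C[1] = 0x5

C[0]: P[0] ⊕ 0xD = 0xB; E(K, 0xB) = 0x2.
C[1]: P[1] ⊕ 0x2 = 0x5; E(K, 0x5) = 0x5.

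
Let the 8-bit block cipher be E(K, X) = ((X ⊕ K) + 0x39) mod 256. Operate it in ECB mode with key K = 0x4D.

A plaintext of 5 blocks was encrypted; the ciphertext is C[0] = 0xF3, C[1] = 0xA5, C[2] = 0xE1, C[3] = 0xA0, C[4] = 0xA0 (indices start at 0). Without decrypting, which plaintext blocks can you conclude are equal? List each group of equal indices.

P[3] = P[4]

ECB encrypts each block independently with the same key, so equal ciphertext blocks imply equal plaintext blocks.
C[3] = C[4] = 0xA0, so P[3] = P[4].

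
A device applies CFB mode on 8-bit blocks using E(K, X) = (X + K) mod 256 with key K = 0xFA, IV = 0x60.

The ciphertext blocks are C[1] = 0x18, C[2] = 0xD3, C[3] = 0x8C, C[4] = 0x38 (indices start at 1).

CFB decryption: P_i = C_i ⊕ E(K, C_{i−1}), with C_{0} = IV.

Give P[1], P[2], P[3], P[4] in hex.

P[1]: E(K, 0x60) = 0x5A; 0x18 ⊕ 0x5A = 0x42.
P[2]: E(K, 0x18) = 0x12; 0xD3 ⊕ 0x12 = 0xC1.
P[3]: E(K, 0xD3) = 0xCD; 0x8C ⊕ 0xCD = 0x41.
P[4]: E(K, 0x8C) = 0x86; 0x38 ⊕ 0x86 = 0xBE.

P[1] = 0x42, P[2] = 0xC1, P[3] = 0x41, P[4] = 0xBE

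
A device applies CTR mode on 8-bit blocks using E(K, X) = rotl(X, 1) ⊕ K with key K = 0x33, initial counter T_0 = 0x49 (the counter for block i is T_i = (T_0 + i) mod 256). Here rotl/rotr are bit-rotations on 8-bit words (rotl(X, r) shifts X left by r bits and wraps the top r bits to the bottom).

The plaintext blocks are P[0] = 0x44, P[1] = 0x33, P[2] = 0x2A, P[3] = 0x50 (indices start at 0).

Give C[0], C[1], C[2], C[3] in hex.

C[0] = 0xE5, C[1] = 0x94, C[2] = 0x8F, C[3] = 0xFB

CTR encryption: S_i = E(K, T_i) where T_i is the counter for block i; C_i = P_i ⊕ S_i.
C[0]: T = 0x49, S = E(K, T) = 0xA1; 0x44 ⊕ 0xA1 = 0xE5.
C[1]: T = 0x4A, S = E(K, T) = 0xA7; 0x33 ⊕ 0xA7 = 0x94.
C[2]: T = 0x4B, S = E(K, T) = 0xA5; 0x2A ⊕ 0xA5 = 0x8F.
C[3]: T = 0x4C, S = E(K, T) = 0xAB; 0x50 ⊕ 0xAB = 0xFB.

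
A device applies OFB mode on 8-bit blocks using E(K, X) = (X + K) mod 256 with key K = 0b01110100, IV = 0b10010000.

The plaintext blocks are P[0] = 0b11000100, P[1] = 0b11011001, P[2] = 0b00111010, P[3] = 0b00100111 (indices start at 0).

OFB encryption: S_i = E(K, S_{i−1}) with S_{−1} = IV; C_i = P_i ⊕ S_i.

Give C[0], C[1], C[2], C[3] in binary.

C[0] = 0b11000000, C[1] = 0b10100001, C[2] = 0b11010110, C[3] = 0b01000111

C[0]: S = E(K, 0b10010000) = 0b00000100; 0b11000100 ⊕ 0b00000100 = 0b11000000.
C[1]: S = E(K, 0b00000100) = 0b01111000; 0b11011001 ⊕ 0b01111000 = 0b10100001.
C[2]: S = E(K, 0b01111000) = 0b11101100; 0b00111010 ⊕ 0b11101100 = 0b11010110.
C[3]: S = E(K, 0b11101100) = 0b01100000; 0b00100111 ⊕ 0b01100000 = 0b01000111.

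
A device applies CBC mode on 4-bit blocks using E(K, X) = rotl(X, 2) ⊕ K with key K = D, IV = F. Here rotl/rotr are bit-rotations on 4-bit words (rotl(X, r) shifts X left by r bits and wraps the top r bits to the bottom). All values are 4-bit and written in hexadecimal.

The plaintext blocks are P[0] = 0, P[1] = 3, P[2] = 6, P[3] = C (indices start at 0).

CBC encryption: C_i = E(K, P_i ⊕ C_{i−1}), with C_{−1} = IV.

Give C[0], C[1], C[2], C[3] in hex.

C[0] = 2, C[1] = 9, C[2] = 2, C[3] = 6

C[0]: P[0] ⊕ F = F; E(K, F) = 2.
C[1]: P[1] ⊕ 2 = 1; E(K, 1) = 9.
C[2]: P[2] ⊕ 9 = F; E(K, F) = 2.
C[3]: P[3] ⊕ 2 = E; E(K, E) = 6.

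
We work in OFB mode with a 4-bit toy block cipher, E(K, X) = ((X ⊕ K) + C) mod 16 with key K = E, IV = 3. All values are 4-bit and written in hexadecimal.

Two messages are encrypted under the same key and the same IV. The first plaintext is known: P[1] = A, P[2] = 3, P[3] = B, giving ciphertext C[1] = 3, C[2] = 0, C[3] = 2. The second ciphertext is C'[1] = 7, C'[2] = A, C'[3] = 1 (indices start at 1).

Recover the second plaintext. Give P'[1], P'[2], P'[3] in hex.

P'[1] = E, P'[2] = 9, P'[3] = 8

In OFB with a reused IV, both messages share the same keystream S_i, so C_i ⊕ C'_i = P_i ⊕ P'_i and thus P'_i = P_i ⊕ C_i ⊕ C'_i.
P'[1]: A ⊕ 3 ⊕ 7 = E.
P'[2]: 3 ⊕ 0 ⊕ A = 9.
P'[3]: B ⊕ 2 ⊕ 1 = 8.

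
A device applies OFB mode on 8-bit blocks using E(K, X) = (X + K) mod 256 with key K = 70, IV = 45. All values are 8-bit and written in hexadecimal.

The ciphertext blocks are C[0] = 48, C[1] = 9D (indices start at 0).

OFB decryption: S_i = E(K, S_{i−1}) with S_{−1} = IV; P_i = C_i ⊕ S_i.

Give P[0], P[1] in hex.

P[0]: S = E(K, 45) = B5; 48 ⊕ B5 = FD.
P[1]: S = E(K, B5) = 25; 9D ⊕ 25 = B8.

P[0] = FD, P[1] = B8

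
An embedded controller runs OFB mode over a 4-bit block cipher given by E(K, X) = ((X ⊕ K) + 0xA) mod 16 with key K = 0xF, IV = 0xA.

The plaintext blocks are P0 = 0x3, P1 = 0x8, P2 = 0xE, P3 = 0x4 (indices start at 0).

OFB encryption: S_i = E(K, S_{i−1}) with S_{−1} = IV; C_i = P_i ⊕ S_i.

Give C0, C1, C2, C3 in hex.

C0 = 0xC, C1 = 0x2, C2 = 0x1, C3 = 0xE

C0: S = E(K, 0xA) = 0xF; 0x3 ⊕ 0xF = 0xC.
C1: S = E(K, 0xF) = 0xA; 0x8 ⊕ 0xA = 0x2.
C2: S = E(K, 0xA) = 0xF; 0xE ⊕ 0xF = 0x1.
C3: S = E(K, 0xF) = 0xA; 0x4 ⊕ 0xA = 0xE.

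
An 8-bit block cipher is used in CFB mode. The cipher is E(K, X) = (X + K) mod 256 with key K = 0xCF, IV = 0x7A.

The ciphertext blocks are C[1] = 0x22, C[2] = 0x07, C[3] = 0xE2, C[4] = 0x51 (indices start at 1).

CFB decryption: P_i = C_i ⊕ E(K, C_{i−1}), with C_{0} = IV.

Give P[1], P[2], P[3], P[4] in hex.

P[1] = 0x6B, P[2] = 0xF6, P[3] = 0x34, P[4] = 0xE0

P[1]: E(K, 0x7A) = 0x49; 0x22 ⊕ 0x49 = 0x6B.
P[2]: E(K, 0x22) = 0xF1; 0x07 ⊕ 0xF1 = 0xF6.
P[3]: E(K, 0x07) = 0xD6; 0xE2 ⊕ 0xD6 = 0x34.
P[4]: E(K, 0xE2) = 0xB1; 0x51 ⊕ 0xB1 = 0xE0.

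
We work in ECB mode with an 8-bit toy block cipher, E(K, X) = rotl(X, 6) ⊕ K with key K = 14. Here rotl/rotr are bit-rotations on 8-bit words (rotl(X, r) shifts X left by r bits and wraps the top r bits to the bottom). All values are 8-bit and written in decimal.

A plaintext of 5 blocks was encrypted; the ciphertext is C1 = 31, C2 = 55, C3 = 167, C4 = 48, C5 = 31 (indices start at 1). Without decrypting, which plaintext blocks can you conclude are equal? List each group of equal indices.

P1 = P5

ECB encrypts each block independently with the same key, so equal ciphertext blocks imply equal plaintext blocks.
C1 = C5 = 31, so P1 = P5.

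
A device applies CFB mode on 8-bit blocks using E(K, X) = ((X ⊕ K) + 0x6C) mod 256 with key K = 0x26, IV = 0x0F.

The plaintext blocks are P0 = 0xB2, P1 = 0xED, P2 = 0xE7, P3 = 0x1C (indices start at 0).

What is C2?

C2 = 0xF5

CFB encryption: C_i = P_i ⊕ E(K, C_{i−1}), with C_{−1} = IV.
C0: E(K, 0x0F) = 0x95; 0xB2 ⊕ 0x95 = 0x27.
C1: E(K, 0x27) = 0x6D; 0xED ⊕ 0x6D = 0x80.
C2: E(K, 0x80) = 0x12; 0xE7 ⊕ 0x12 = 0xF5.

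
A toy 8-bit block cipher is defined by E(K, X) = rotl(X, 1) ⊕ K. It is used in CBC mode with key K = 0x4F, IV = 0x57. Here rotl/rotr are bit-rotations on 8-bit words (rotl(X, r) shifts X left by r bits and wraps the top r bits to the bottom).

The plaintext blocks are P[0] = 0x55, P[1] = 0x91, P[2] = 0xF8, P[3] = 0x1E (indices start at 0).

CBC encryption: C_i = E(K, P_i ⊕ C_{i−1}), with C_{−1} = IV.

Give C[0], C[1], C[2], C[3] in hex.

C[0] = 0x4B, C[1] = 0xFA, C[2] = 0x4B, C[3] = 0xE5

C[0]: P[0] ⊕ 0x57 = 0x02; E(K, 0x02) = 0x4B.
C[1]: P[1] ⊕ 0x4B = 0xDA; E(K, 0xDA) = 0xFA.
C[2]: P[2] ⊕ 0xFA = 0x02; E(K, 0x02) = 0x4B.
C[3]: P[3] ⊕ 0x4B = 0x55; E(K, 0x55) = 0xE5.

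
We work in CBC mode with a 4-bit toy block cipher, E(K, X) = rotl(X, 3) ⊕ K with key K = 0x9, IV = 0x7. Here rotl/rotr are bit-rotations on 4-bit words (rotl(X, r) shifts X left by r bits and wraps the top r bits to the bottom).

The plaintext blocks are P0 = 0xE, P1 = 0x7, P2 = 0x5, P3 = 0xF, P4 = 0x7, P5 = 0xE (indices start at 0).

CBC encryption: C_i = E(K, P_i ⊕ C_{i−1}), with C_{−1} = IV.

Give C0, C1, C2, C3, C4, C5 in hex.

C0: P0 ⊕ 0x7 = 0x9; E(K, 0x9) = 0x5.
C1: P1 ⊕ 0x5 = 0x2; E(K, 0x2) = 0x8.
C2: P2 ⊕ 0x8 = 0xD; E(K, 0xD) = 0x7.
C3: P3 ⊕ 0x7 = 0x8; E(K, 0x8) = 0xD.
C4: P4 ⊕ 0xD = 0xA; E(K, 0xA) = 0xC.
C5: P5 ⊕ 0xC = 0x2; E(K, 0x2) = 0x8.

C0 = 0x5, C1 = 0x8, C2 = 0x7, C3 = 0xD, C4 = 0xC, C5 = 0x8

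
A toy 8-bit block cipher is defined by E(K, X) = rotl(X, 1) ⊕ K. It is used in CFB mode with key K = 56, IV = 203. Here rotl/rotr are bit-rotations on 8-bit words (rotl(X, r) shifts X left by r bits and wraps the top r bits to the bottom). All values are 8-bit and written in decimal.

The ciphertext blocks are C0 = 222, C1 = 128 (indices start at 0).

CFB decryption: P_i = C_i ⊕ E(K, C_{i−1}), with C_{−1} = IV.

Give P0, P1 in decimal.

P0 = 113, P1 = 5

P0: E(K, 203) = 175; 222 ⊕ 175 = 113.
P1: E(K, 222) = 133; 128 ⊕ 133 = 5.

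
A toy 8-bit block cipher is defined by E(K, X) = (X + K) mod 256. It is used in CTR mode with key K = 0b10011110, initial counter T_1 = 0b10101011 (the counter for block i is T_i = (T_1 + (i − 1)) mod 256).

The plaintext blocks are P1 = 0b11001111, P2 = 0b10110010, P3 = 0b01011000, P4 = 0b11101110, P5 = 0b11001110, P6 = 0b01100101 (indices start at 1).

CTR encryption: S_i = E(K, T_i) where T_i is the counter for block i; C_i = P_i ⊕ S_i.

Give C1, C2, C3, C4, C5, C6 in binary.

C1 = 0b10000110, C2 = 0b11111000, C3 = 0b00010011, C4 = 0b10100010, C5 = 0b10000011, C6 = 0b00101011

C1: T = 0b10101011, S = E(K, T) = 0b01001001; 0b11001111 ⊕ 0b01001001 = 0b10000110.
C2: T = 0b10101100, S = E(K, T) = 0b01001010; 0b10110010 ⊕ 0b01001010 = 0b11111000.
C3: T = 0b10101101, S = E(K, T) = 0b01001011; 0b01011000 ⊕ 0b01001011 = 0b00010011.
C4: T = 0b10101110, S = E(K, T) = 0b01001100; 0b11101110 ⊕ 0b01001100 = 0b10100010.
C5: T = 0b10101111, S = E(K, T) = 0b01001101; 0b11001110 ⊕ 0b01001101 = 0b10000011.
C6: T = 0b10110000, S = E(K, T) = 0b01001110; 0b01100101 ⊕ 0b01001110 = 0b00101011.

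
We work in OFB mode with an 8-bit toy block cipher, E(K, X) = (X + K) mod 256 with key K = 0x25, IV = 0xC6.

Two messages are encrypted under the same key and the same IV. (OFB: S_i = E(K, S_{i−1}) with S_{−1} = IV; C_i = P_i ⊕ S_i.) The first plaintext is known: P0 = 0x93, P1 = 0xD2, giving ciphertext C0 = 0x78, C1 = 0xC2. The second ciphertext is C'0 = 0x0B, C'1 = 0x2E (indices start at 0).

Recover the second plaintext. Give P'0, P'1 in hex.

P'0 = 0xE0, P'1 = 0x3E

In OFB with a reused IV, both messages share the same keystream S_i, so C_i ⊕ C'_i = P_i ⊕ P'_i and thus P'_i = P_i ⊕ C_i ⊕ C'_i.
P'0: 0x93 ⊕ 0x78 ⊕ 0x0B = 0xE0.
P'1: 0xD2 ⊕ 0xC2 ⊕ 0x2E = 0x3E.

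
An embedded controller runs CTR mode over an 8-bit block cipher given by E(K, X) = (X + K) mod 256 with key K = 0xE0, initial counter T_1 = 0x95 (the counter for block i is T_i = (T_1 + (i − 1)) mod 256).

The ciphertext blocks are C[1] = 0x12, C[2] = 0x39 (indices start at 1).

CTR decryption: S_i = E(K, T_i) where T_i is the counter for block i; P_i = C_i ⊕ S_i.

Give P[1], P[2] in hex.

P[1] = 0x67, P[2] = 0x4F

P[1]: T = 0x95, S = E(K, T) = 0x75; 0x12 ⊕ 0x75 = 0x67.
P[2]: T = 0x96, S = E(K, T) = 0x76; 0x39 ⊕ 0x76 = 0x4F.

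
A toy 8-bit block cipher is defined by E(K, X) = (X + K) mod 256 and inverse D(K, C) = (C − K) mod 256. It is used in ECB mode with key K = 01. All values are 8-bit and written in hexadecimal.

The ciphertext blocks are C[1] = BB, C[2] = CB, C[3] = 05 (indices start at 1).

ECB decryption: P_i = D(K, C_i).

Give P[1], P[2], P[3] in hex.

P[1]: D(K, BB) = BA.
P[2]: D(K, CB) = CA.
P[3]: D(K, 05) = 04.

P[1] = BA, P[2] = CA, P[3] = 04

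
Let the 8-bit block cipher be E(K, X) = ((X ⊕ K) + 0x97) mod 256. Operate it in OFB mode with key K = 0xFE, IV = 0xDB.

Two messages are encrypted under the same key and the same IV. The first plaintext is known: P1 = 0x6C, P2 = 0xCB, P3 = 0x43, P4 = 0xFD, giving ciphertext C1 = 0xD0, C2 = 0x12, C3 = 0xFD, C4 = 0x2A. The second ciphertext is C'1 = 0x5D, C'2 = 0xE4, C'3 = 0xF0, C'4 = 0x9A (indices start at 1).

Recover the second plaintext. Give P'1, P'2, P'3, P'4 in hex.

In OFB with a reused IV, both messages share the same keystream S_i, so C_i ⊕ C'_i = P_i ⊕ P'_i and thus P'_i = P_i ⊕ C_i ⊕ C'_i.
P'1: 0x6C ⊕ 0xD0 ⊕ 0x5D = 0xE1.
P'2: 0xCB ⊕ 0x12 ⊕ 0xE4 = 0x3D.
P'3: 0x43 ⊕ 0xFD ⊕ 0xF0 = 0x4E.
P'4: 0xFD ⊕ 0x2A ⊕ 0x9A = 0x4D.

P'1 = 0xE1, P'2 = 0x3D, P'3 = 0x4E, P'4 = 0x4D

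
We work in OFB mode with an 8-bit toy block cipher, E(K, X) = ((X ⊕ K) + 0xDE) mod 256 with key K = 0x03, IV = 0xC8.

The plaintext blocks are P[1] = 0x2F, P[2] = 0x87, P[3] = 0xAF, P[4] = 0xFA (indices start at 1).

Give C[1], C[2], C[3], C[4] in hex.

C[1] = 0x86, C[2] = 0x0F, C[3] = 0xC6, C[4] = 0xB2

OFB encryption: S_i = E(K, S_{i−1}) with S_{0} = IV; C_i = P_i ⊕ S_i.
C[1]: S = E(K, 0xC8) = 0xA9; 0x2F ⊕ 0xA9 = 0x86.
C[2]: S = E(K, 0xA9) = 0x88; 0x87 ⊕ 0x88 = 0x0F.
C[3]: S = E(K, 0x88) = 0x69; 0xAF ⊕ 0x69 = 0xC6.
C[4]: S = E(K, 0x69) = 0x48; 0xFA ⊕ 0x48 = 0xB2.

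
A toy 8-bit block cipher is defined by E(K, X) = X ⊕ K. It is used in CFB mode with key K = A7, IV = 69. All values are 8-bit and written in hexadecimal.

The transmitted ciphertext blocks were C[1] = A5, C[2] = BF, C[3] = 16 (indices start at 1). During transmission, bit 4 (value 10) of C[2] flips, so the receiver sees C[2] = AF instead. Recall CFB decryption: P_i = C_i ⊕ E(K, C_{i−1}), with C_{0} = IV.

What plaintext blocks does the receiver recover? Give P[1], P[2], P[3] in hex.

P[1] = 6B, P[2] = AD, P[3] = 1E

Only C[2] changed, to AF. In CFB, a change in C_i flips the same bit in P_i and garbles P_{i+1}. Decrypting the received ciphertext:
P[1]: E(K, 69) = CE; A5 ⊕ CE = 6B.
P[2]: E(K, A5) = 02; AF ⊕ 02 = AD.
P[3]: E(K, AF) = 08; 16 ⊕ 08 = 1E.
Blocks that differ from the original plaintext: P[2], P[3].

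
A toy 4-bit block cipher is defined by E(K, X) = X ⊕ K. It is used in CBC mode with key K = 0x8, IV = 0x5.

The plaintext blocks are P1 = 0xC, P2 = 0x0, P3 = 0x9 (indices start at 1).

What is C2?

C2 = 0x9

CBC encryption: C_i = E(K, P_i ⊕ C_{i−1}), with C_{0} = IV.
C1: P1 ⊕ 0x5 = 0x9; E(K, 0x9) = 0x1.
C2: P2 ⊕ 0x1 = 0x1; E(K, 0x1) = 0x9.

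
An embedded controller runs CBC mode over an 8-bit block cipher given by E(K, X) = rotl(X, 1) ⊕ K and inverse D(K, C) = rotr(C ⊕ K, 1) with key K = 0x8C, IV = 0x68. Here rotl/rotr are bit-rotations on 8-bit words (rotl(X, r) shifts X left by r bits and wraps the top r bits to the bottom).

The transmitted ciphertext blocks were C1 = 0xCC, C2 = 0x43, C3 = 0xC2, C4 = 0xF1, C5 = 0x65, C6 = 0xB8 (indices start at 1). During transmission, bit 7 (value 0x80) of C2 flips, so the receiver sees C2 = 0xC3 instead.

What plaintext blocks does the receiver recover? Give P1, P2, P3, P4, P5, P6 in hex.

CBC decryption: P_i = D(K, C_i) ⊕ C_{i−1}, with C_{0} = IV.
Only C2 changed, to 0xC3. In CBC, a change in C_i garbles P_i and flips the same bit in P_{i+1}. Decrypting the received ciphertext:
P1: D(K, 0xCC) = 0x20; 0x20 ⊕ 0x68 = 0x48.
P2: D(K, 0xC3) = 0xA7; 0xA7 ⊕ 0xCC = 0x6B.
P3: D(K, 0xC2) = 0x27; 0x27 ⊕ 0xC3 = 0xE4.
P4: D(K, 0xF1) = 0xBE; 0xBE ⊕ 0xC2 = 0x7C.
P5: D(K, 0x65) = 0xF4; 0xF4 ⊕ 0xF1 = 0x05.
P6: D(K, 0xB8) = 0x1A; 0x1A ⊕ 0x65 = 0x7F.
Blocks that differ from the original plaintext: P2, P3.

P1 = 0x48, P2 = 0x6B, P3 = 0xE4, P4 = 0x7C, P5 = 0x05, P6 = 0x7F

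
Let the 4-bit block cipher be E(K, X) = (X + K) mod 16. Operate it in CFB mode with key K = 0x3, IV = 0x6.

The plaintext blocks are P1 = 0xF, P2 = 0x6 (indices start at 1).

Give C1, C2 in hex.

C1 = 0x6, C2 = 0xF

CFB encryption: C_i = P_i ⊕ E(K, C_{i−1}), with C_{0} = IV.
C1: E(K, 0x6) = 0x9; 0xF ⊕ 0x9 = 0x6.
C2: E(K, 0x6) = 0x9; 0x6 ⊕ 0x9 = 0xF.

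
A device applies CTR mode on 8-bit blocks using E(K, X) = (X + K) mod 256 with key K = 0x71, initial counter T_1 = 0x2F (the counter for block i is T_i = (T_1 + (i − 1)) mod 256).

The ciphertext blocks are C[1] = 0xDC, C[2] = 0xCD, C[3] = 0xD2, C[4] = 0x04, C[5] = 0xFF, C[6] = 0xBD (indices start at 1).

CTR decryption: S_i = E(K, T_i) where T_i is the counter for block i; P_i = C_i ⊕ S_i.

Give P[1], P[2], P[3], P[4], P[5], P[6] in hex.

P[1]: T = 0x2F, S = E(K, T) = 0xA0; 0xDC ⊕ 0xA0 = 0x7C.
P[2]: T = 0x30, S = E(K, T) = 0xA1; 0xCD ⊕ 0xA1 = 0x6C.
P[3]: T = 0x31, S = E(K, T) = 0xA2; 0xD2 ⊕ 0xA2 = 0x70.
P[4]: T = 0x32, S = E(K, T) = 0xA3; 0x04 ⊕ 0xA3 = 0xA7.
P[5]: T = 0x33, S = E(K, T) = 0xA4; 0xFF ⊕ 0xA4 = 0x5B.
P[6]: T = 0x34, S = E(K, T) = 0xA5; 0xBD ⊕ 0xA5 = 0x18.

P[1] = 0x7C, P[2] = 0x6C, P[3] = 0x70, P[4] = 0xA7, P[5] = 0x5B, P[6] = 0x18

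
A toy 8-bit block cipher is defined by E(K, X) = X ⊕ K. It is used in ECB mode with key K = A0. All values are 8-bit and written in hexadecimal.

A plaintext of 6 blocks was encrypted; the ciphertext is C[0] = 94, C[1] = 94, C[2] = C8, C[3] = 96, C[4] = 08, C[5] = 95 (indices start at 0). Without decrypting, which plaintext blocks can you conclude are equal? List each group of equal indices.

P[0] = P[1]

ECB encrypts each block independently with the same key, so equal ciphertext blocks imply equal plaintext blocks.
C[0] = C[1] = 94, so P[0] = P[1].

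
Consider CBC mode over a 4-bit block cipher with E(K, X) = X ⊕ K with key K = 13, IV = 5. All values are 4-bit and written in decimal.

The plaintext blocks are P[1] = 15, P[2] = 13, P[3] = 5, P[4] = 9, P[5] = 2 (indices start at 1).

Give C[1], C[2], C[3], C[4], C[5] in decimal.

C[1] = 7, C[2] = 7, C[3] = 15, C[4] = 11, C[5] = 4

CBC encryption: C_i = E(K, P_i ⊕ C_{i−1}), with C_{0} = IV.
C[1]: P[1] ⊕ 5 = 10; E(K, 10) = 7.
C[2]: P[2] ⊕ 7 = 10; E(K, 10) = 7.
C[3]: P[3] ⊕ 7 = 2; E(K, 2) = 15.
C[4]: P[4] ⊕ 15 = 6; E(K, 6) = 11.
C[5]: P[5] ⊕ 11 = 9; E(K, 9) = 4.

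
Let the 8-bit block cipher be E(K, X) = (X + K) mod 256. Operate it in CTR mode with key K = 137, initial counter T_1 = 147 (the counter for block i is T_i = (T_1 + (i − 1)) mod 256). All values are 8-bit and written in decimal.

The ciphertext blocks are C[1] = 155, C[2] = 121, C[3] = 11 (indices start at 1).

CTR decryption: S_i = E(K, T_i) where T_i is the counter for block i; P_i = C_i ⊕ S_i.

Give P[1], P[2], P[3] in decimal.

P[1]: T = 147, S = E(K, T) = 28; 155 ⊕ 28 = 135.
P[2]: T = 148, S = E(K, T) = 29; 121 ⊕ 29 = 100.
P[3]: T = 149, S = E(K, T) = 30; 11 ⊕ 30 = 21.

P[1] = 135, P[2] = 100, P[3] = 21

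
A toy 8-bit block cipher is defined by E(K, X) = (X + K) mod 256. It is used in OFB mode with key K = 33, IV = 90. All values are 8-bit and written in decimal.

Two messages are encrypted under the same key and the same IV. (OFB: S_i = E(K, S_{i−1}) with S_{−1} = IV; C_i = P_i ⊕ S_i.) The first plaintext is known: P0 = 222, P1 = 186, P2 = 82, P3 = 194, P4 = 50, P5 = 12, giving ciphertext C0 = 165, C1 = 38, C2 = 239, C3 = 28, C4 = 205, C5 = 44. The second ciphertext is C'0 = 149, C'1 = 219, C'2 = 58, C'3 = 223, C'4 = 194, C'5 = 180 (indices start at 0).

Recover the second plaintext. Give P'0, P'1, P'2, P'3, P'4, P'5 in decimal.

In OFB with a reused IV, both messages share the same keystream S_i, so C_i ⊕ C'_i = P_i ⊕ P'_i and thus P'_i = P_i ⊕ C_i ⊕ C'_i.
P'0: 222 ⊕ 165 ⊕ 149 = 238.
P'1: 186 ⊕ 38 ⊕ 219 = 71.
P'2: 82 ⊕ 239 ⊕ 58 = 135.
P'3: 194 ⊕ 28 ⊕ 223 = 1.
P'4: 50 ⊕ 205 ⊕ 194 = 61.
P'5: 12 ⊕ 44 ⊕ 180 = 148.

P'0 = 238, P'1 = 71, P'2 = 135, P'3 = 1, P'4 = 61, P'5 = 148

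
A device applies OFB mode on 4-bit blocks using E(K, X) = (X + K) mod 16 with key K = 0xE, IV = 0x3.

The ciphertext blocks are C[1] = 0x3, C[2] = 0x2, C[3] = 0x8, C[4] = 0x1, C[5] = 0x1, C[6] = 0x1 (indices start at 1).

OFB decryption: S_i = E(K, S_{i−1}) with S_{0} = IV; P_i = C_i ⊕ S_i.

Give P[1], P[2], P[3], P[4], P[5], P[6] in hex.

P[1]: S = E(K, 0x3) = 0x1; 0x3 ⊕ 0x1 = 0x2.
P[2]: S = E(K, 0x1) = 0xF; 0x2 ⊕ 0xF = 0xD.
P[3]: S = E(K, 0xF) = 0xD; 0x8 ⊕ 0xD = 0x5.
P[4]: S = E(K, 0xD) = 0xB; 0x1 ⊕ 0xB = 0xA.
P[5]: S = E(K, 0xB) = 0x9; 0x1 ⊕ 0x9 = 0x8.
P[6]: S = E(K, 0x9) = 0x7; 0x1 ⊕ 0x7 = 0x6.

P[1] = 0x2, P[2] = 0xD, P[3] = 0x5, P[4] = 0xA, P[5] = 0x8, P[6] = 0x6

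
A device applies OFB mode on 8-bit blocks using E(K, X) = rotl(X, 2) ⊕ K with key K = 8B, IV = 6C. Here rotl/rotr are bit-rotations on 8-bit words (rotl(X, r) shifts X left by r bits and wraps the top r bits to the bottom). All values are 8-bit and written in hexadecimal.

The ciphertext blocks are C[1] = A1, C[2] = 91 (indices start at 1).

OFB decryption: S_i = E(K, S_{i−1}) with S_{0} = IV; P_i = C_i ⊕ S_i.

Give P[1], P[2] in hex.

P[1] = 9B, P[2] = F2

P[1]: S = E(K, 6C) = 3A; A1 ⊕ 3A = 9B.
P[2]: S = E(K, 3A) = 63; 91 ⊕ 63 = F2.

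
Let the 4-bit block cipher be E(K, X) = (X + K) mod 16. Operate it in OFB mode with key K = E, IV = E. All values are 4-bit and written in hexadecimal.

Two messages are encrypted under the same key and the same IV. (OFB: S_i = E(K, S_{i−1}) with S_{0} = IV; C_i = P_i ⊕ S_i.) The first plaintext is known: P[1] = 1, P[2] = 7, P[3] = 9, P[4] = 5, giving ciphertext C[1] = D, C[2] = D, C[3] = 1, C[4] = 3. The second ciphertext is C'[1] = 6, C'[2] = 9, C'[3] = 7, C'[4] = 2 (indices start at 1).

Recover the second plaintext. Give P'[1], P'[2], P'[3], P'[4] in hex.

In OFB with a reused IV, both messages share the same keystream S_i, so C_i ⊕ C'_i = P_i ⊕ P'_i and thus P'_i = P_i ⊕ C_i ⊕ C'_i.
P'[1]: 1 ⊕ D ⊕ 6 = A.
P'[2]: 7 ⊕ D ⊕ 9 = 3.
P'[3]: 9 ⊕ 1 ⊕ 7 = F.
P'[4]: 5 ⊕ 3 ⊕ 2 = 4.

P'[1] = A, P'[2] = 3, P'[3] = F, P'[4] = 4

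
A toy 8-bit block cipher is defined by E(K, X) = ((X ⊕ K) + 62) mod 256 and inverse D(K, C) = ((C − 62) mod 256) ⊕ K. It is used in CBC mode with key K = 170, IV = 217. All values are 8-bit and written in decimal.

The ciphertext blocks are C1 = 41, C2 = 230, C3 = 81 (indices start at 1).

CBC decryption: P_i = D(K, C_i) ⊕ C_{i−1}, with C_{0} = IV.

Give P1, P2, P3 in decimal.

P1 = 152, P2 = 43, P3 = 95

P1: D(K, 41) = 65; 65 ⊕ 217 = 152.
P2: D(K, 230) = 2; 2 ⊕ 41 = 43.
P3: D(K, 81) = 185; 185 ⊕ 230 = 95.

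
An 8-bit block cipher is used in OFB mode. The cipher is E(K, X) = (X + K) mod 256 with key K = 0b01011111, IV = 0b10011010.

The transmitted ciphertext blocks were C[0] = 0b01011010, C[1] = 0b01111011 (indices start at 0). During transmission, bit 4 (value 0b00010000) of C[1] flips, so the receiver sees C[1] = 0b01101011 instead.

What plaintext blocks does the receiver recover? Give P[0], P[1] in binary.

OFB decryption: S_i = E(K, S_{i−1}) with S_{−1} = IV; P_i = C_i ⊕ S_i.
Only C[1] changed, to 0b01101011. In OFB, a change in C_i flips the same bit in P_i only; the keystream is unaffected. Decrypting the received ciphertext:
P[0]: S = E(K, 0b10011010) = 0b11111001; 0b01011010 ⊕ 0b11111001 = 0b10100011.
P[1]: S = E(K, 0b11111001) = 0b01011000; 0b01101011 ⊕ 0b01011000 = 0b00110011.
Blocks that differ from the original plaintext: P[1].

P[0] = 0b10100011, P[1] = 0b00110011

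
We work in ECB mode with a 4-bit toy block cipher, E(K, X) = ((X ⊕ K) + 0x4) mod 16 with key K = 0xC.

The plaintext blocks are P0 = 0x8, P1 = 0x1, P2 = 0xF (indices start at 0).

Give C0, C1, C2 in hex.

C0 = 0x8, C1 = 0x1, C2 = 0x7

ECB encryption: C_i = E(K, P_i).
C0: E(K, 0x8) = 0x8.
C1: E(K, 0x1) = 0x1.
C2: E(K, 0xF) = 0x7.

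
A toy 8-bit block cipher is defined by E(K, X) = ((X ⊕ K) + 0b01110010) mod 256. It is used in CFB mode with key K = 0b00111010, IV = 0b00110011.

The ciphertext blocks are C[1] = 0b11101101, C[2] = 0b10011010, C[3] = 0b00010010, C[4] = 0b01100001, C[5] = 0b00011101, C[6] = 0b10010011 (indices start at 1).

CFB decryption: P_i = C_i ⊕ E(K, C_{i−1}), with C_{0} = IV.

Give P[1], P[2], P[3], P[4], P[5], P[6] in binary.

P[1] = 0b10010110, P[2] = 0b11010011, P[3] = 0b00000000, P[4] = 0b11111011, P[5] = 0b11010000, P[6] = 0b00001010

P[1]: E(K, 0b00110011) = 0b01111011; 0b11101101 ⊕ 0b01111011 = 0b10010110.
P[2]: E(K, 0b11101101) = 0b01001001; 0b10011010 ⊕ 0b01001001 = 0b11010011.
P[3]: E(K, 0b10011010) = 0b00010010; 0b00010010 ⊕ 0b00010010 = 0b00000000.
P[4]: E(K, 0b00010010) = 0b10011010; 0b01100001 ⊕ 0b10011010 = 0b11111011.
P[5]: E(K, 0b01100001) = 0b11001101; 0b00011101 ⊕ 0b11001101 = 0b11010000.
P[6]: E(K, 0b00011101) = 0b10011001; 0b10010011 ⊕ 0b10011001 = 0b00001010.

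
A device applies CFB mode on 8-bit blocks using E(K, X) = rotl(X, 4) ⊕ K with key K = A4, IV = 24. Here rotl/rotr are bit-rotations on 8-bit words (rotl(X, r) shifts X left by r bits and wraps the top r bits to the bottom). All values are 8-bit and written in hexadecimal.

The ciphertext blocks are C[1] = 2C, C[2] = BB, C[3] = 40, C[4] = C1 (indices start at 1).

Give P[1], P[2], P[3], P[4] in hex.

CFB decryption: P_i = C_i ⊕ E(K, C_{i−1}), with C_{0} = IV.
P[1]: E(K, 24) = E6; 2C ⊕ E6 = CA.
P[2]: E(K, 2C) = 66; BB ⊕ 66 = DD.
P[3]: E(K, BB) = 1F; 40 ⊕ 1F = 5F.
P[4]: E(K, 40) = A0; C1 ⊕ A0 = 61.

P[1] = CA, P[2] = DD, P[3] = 5F, P[4] = 61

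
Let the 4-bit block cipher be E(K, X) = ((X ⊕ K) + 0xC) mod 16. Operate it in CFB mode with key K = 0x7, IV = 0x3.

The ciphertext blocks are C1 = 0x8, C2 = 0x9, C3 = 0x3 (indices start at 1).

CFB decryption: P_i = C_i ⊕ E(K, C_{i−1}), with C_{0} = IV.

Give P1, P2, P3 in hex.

P1 = 0x8, P2 = 0x2, P3 = 0x9

P1: E(K, 0x3) = 0x0; 0x8 ⊕ 0x0 = 0x8.
P2: E(K, 0x8) = 0xB; 0x9 ⊕ 0xB = 0x2.
P3: E(K, 0x9) = 0xA; 0x3 ⊕ 0xA = 0x9.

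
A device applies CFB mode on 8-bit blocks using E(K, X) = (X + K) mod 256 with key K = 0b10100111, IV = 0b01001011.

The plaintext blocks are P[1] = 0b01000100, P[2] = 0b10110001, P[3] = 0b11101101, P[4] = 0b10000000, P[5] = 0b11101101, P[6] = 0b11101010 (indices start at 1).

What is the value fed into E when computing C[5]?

CFB encryption: C_i = P_i ⊕ E(K, C_{i−1}), with C_{0} = IV.
C[1]: E(K, 0b01001011) = 0b11110010; 0b01000100 ⊕ 0b11110010 = 0b10110110.
C[2]: E(K, 0b10110110) = 0b01011101; 0b10110001 ⊕ 0b01011101 = 0b11101100.
C[3]: E(K, 0b11101100) = 0b10010011; 0b11101101 ⊕ 0b10010011 = 0b01111110.
C[4]: E(K, 0b01111110) = 0b00100101; 0b10000000 ⊕ 0b00100101 = 0b10100101.
C[5]: E(K, 0b10100101) = 0b01001100; 0b11101101 ⊕ 0b01001100 = 0b10100001.
So the input to E for block [5] is 0b10100101.

0b10100101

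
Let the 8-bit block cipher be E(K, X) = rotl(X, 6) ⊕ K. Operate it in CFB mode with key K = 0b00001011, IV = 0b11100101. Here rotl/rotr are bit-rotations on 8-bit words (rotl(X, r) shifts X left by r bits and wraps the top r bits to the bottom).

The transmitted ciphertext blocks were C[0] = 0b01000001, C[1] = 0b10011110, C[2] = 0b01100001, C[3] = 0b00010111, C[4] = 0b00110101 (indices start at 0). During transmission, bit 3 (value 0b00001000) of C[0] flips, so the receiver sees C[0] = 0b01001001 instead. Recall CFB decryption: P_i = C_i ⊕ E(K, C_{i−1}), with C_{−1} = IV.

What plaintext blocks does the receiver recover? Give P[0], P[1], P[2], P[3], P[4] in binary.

P[0] = 0b00111011, P[1] = 0b11000111, P[2] = 0b11001101, P[3] = 0b01000100, P[4] = 0b11111011

Only C[0] changed, to 0b01001001. In CFB, a change in C_i flips the same bit in P_i and garbles P_{i+1}. Decrypting the received ciphertext:
P[0]: E(K, 0b11100101) = 0b01110010; 0b01001001 ⊕ 0b01110010 = 0b00111011.
P[1]: E(K, 0b01001001) = 0b01011001; 0b10011110 ⊕ 0b01011001 = 0b11000111.
P[2]: E(K, 0b10011110) = 0b10101100; 0b01100001 ⊕ 0b10101100 = 0b11001101.
P[3]: E(K, 0b01100001) = 0b01010011; 0b00010111 ⊕ 0b01010011 = 0b01000100.
P[4]: E(K, 0b00010111) = 0b11001110; 0b00110101 ⊕ 0b11001110 = 0b11111011.
Blocks that differ from the original plaintext: P[0], P[1].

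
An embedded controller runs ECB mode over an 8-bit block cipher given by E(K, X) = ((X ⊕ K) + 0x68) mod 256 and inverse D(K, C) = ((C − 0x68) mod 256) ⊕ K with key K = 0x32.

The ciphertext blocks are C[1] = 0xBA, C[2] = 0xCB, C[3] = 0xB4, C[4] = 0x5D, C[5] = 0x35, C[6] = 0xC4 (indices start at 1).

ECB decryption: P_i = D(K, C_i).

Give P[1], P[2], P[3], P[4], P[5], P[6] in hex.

P[1] = 0x60, P[2] = 0x51, P[3] = 0x7E, P[4] = 0xC7, P[5] = 0xFF, P[6] = 0x6E

P[1]: D(K, 0xBA) = 0x60.
P[2]: D(K, 0xCB) = 0x51.
P[3]: D(K, 0xB4) = 0x7E.
P[4]: D(K, 0x5D) = 0xC7.
P[5]: D(K, 0x35) = 0xFF.
P[6]: D(K, 0xC4) = 0x6E.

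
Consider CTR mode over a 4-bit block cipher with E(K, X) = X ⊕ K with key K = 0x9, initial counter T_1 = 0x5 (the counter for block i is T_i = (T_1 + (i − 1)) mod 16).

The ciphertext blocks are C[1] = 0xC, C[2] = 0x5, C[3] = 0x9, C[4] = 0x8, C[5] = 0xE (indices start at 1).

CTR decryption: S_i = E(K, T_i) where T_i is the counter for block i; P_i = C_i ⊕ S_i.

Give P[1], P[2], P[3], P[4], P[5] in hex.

P[1] = 0x0, P[2] = 0xA, P[3] = 0x7, P[4] = 0x9, P[5] = 0xE

P[1]: T = 0x5, S = E(K, T) = 0xC; 0xC ⊕ 0xC = 0x0.
P[2]: T = 0x6, S = E(K, T) = 0xF; 0x5 ⊕ 0xF = 0xA.
P[3]: T = 0x7, S = E(K, T) = 0xE; 0x9 ⊕ 0xE = 0x7.
P[4]: T = 0x8, S = E(K, T) = 0x1; 0x8 ⊕ 0x1 = 0x9.
P[5]: T = 0x9, S = E(K, T) = 0x0; 0xE ⊕ 0x0 = 0xE.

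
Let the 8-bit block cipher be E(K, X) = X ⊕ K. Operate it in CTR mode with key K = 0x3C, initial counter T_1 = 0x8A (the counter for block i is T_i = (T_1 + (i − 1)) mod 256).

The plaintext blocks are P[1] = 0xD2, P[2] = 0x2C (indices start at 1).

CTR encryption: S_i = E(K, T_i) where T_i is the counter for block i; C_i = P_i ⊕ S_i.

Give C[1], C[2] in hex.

C[1] = 0x64, C[2] = 0x9B

C[1]: T = 0x8A, S = E(K, T) = 0xB6; 0xD2 ⊕ 0xB6 = 0x64.
C[2]: T = 0x8B, S = E(K, T) = 0xB7; 0x2C ⊕ 0xB7 = 0x9B.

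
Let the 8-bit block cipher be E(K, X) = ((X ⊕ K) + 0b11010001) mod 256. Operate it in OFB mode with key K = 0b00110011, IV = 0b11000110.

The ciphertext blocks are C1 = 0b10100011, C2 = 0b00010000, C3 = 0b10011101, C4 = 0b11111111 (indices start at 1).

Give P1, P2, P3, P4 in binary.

OFB decryption: S_i = E(K, S_{i−1}) with S_{0} = IV; P_i = C_i ⊕ S_i.
P1: S = E(K, 0b11000110) = 0b11000110; 0b10100011 ⊕ 0b11000110 = 0b01100101.
P2: S = E(K, 0b11000110) = 0b11000110; 0b00010000 ⊕ 0b11000110 = 0b11010110.
P3: S = E(K, 0b11000110) = 0b11000110; 0b10011101 ⊕ 0b11000110 = 0b01011011.
P4: S = E(K, 0b11000110) = 0b11000110; 0b11111111 ⊕ 0b11000110 = 0b00111001.

P1 = 0b01100101, P2 = 0b11010110, P3 = 0b01011011, P4 = 0b00111001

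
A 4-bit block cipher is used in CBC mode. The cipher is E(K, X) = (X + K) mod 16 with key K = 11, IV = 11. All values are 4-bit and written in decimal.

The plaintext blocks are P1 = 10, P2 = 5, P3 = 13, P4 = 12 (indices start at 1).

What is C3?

C3 = 4

CBC encryption: C_i = E(K, P_i ⊕ C_{i−1}), with C_{0} = IV.
C1: P1 ⊕ 11 = 1; E(K, 1) = 12.
C2: P2 ⊕ 12 = 9; E(K, 9) = 4.
C3: P3 ⊕ 4 = 9; E(K, 9) = 4.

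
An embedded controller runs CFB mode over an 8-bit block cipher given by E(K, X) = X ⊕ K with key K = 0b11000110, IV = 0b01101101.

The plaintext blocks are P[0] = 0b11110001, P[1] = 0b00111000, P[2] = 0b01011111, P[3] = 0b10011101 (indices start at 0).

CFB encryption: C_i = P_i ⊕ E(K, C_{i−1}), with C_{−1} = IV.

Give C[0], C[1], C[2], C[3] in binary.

C[0]: E(K, 0b01101101) = 0b10101011; 0b11110001 ⊕ 0b10101011 = 0b01011010.
C[1]: E(K, 0b01011010) = 0b10011100; 0b00111000 ⊕ 0b10011100 = 0b10100100.
C[2]: E(K, 0b10100100) = 0b01100010; 0b01011111 ⊕ 0b01100010 = 0b00111101.
C[3]: E(K, 0b00111101) = 0b11111011; 0b10011101 ⊕ 0b11111011 = 0b01100110.

C[0] = 0b01011010, C[1] = 0b10100100, C[2] = 0b00111101, C[3] = 0b01100110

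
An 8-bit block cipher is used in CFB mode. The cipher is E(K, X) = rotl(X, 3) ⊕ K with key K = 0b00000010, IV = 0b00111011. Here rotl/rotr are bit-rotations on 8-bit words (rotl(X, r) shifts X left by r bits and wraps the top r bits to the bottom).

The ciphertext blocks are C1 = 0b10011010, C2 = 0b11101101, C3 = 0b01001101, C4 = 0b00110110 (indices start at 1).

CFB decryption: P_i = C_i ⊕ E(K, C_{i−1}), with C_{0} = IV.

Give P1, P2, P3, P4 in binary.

P1 = 0b01000001, P2 = 0b00111011, P3 = 0b00100000, P4 = 0b01011110

P1: E(K, 0b00111011) = 0b11011011; 0b10011010 ⊕ 0b11011011 = 0b01000001.
P2: E(K, 0b10011010) = 0b11010110; 0b11101101 ⊕ 0b11010110 = 0b00111011.
P3: E(K, 0b11101101) = 0b01101101; 0b01001101 ⊕ 0b01101101 = 0b00100000.
P4: E(K, 0b01001101) = 0b01101000; 0b00110110 ⊕ 0b01101000 = 0b01011110.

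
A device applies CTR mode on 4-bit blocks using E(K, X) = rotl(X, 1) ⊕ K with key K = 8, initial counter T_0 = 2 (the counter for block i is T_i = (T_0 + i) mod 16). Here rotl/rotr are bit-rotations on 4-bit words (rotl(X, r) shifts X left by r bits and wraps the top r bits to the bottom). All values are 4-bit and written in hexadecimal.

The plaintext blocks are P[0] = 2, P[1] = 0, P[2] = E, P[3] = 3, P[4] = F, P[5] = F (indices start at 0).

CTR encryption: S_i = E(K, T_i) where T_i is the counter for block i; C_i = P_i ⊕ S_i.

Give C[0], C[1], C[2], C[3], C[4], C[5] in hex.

C[0] = E, C[1] = E, C[2] = E, C[3] = 1, C[4] = B, C[5] = 9

C[0]: T = 2, S = E(K, T) = C; 2 ⊕ C = E.
C[1]: T = 3, S = E(K, T) = E; 0 ⊕ E = E.
C[2]: T = 4, S = E(K, T) = 0; E ⊕ 0 = E.
C[3]: T = 5, S = E(K, T) = 2; 3 ⊕ 2 = 1.
C[4]: T = 6, S = E(K, T) = 4; F ⊕ 4 = B.
C[5]: T = 7, S = E(K, T) = 6; F ⊕ 6 = 9.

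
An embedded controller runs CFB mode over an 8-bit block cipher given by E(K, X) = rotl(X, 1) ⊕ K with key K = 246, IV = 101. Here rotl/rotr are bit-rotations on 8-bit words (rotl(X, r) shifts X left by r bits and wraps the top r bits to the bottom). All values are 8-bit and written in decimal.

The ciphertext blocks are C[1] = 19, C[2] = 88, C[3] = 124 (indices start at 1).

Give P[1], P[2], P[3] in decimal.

P[1] = 47, P[2] = 136, P[3] = 58

CFB decryption: P_i = C_i ⊕ E(K, C_{i−1}), with C_{0} = IV.
P[1]: E(K, 101) = 60; 19 ⊕ 60 = 47.
P[2]: E(K, 19) = 208; 88 ⊕ 208 = 136.
P[3]: E(K, 88) = 70; 124 ⊕ 70 = 58.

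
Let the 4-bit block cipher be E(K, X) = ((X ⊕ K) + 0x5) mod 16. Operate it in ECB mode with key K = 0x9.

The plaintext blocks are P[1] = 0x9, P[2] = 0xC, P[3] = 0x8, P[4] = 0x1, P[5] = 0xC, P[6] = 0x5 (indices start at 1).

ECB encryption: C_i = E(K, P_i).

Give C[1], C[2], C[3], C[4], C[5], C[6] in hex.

C[1]: E(K, 0x9) = 0x5.
C[2]: E(K, 0xC) = 0xA.
C[3]: E(K, 0x8) = 0x6.
C[4]: E(K, 0x1) = 0xD.
C[5]: E(K, 0xC) = 0xA.
C[6]: E(K, 0x5) = 0x1.

C[1] = 0x5, C[2] = 0xA, C[3] = 0x6, C[4] = 0xD, C[5] = 0xA, C[6] = 0x1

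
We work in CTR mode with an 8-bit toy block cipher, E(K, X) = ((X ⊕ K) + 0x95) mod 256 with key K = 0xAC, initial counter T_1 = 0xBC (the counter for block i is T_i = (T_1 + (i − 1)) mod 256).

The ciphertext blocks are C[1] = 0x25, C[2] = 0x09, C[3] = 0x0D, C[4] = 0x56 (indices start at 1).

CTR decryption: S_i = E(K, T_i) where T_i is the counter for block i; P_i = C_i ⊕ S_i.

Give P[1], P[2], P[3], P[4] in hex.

P[1]: T = 0xBC, S = E(K, T) = 0xA5; 0x25 ⊕ 0xA5 = 0x80.
P[2]: T = 0xBD, S = E(K, T) = 0xA6; 0x09 ⊕ 0xA6 = 0xAF.
P[3]: T = 0xBE, S = E(K, T) = 0xA7; 0x0D ⊕ 0xA7 = 0xAA.
P[4]: T = 0xBF, S = E(K, T) = 0xA8; 0x56 ⊕ 0xA8 = 0xFE.

P[1] = 0x80, P[2] = 0xAF, P[3] = 0xAA, P[4] = 0xFE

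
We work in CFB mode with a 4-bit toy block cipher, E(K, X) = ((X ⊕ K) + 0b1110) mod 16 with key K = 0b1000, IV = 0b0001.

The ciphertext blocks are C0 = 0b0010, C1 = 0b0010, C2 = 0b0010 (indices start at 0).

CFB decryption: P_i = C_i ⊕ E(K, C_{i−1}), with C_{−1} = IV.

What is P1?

P1 = 0b1010

P1: E(K, 0b0010) = 0b1000; 0b0010 ⊕ 0b1000 = 0b1010.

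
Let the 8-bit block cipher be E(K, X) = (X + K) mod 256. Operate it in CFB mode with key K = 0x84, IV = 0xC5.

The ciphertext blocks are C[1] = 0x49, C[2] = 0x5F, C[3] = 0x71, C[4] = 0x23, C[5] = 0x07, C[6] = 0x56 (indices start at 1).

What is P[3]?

CFB decryption: P_i = C_i ⊕ E(K, C_{i−1}), with C_{0} = IV.
P[3]: E(K, 0x5F) = 0xE3; 0x71 ⊕ 0xE3 = 0x92.

P[3] = 0x92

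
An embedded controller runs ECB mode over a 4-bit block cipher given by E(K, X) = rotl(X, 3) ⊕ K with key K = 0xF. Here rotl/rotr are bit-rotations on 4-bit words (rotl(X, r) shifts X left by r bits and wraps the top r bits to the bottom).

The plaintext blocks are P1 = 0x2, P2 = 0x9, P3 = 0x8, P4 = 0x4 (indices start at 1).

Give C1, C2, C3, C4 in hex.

ECB encryption: C_i = E(K, P_i).
C1: E(K, 0x2) = 0xE.
C2: E(K, 0x9) = 0x3.
C3: E(K, 0x8) = 0xB.
C4: E(K, 0x4) = 0xD.

C1 = 0xE, C2 = 0x3, C3 = 0xB, C4 = 0xD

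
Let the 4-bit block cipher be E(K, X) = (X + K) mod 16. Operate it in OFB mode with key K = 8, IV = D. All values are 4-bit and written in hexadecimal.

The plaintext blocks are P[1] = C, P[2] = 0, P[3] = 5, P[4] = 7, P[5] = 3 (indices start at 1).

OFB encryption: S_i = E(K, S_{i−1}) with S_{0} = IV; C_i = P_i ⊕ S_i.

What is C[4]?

C[1]: S = E(K, D) = 5; C ⊕ 5 = 9.
C[2]: S = E(K, 5) = D; 0 ⊕ D = D.
C[3]: S = E(K, D) = 5; 5 ⊕ 5 = 0.
C[4]: S = E(K, 5) = D; 7 ⊕ D = A.

C[4] = A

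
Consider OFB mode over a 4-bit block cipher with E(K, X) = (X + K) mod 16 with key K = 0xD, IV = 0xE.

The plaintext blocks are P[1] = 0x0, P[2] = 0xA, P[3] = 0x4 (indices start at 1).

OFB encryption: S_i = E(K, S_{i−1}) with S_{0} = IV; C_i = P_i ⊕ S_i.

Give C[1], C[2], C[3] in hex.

C[1]: S = E(K, 0xE) = 0xB; 0x0 ⊕ 0xB = 0xB.
C[2]: S = E(K, 0xB) = 0x8; 0xA ⊕ 0x8 = 0x2.
C[3]: S = E(K, 0x8) = 0x5; 0x4 ⊕ 0x5 = 0x1.

C[1] = 0xB, C[2] = 0x2, C[3] = 0x1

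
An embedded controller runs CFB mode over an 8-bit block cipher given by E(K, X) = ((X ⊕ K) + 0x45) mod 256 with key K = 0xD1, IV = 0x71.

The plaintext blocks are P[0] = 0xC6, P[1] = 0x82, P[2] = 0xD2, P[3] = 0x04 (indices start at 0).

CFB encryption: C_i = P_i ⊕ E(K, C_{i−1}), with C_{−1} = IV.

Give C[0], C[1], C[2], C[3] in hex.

C[0] = 0x23, C[1] = 0xB5, C[2] = 0x7B, C[3] = 0xEB

C[0]: E(K, 0x71) = 0xE5; 0xC6 ⊕ 0xE5 = 0x23.
C[1]: E(K, 0x23) = 0x37; 0x82 ⊕ 0x37 = 0xB5.
C[2]: E(K, 0xB5) = 0xA9; 0xD2 ⊕ 0xA9 = 0x7B.
C[3]: E(K, 0x7B) = 0xEF; 0x04 ⊕ 0xEF = 0xEB.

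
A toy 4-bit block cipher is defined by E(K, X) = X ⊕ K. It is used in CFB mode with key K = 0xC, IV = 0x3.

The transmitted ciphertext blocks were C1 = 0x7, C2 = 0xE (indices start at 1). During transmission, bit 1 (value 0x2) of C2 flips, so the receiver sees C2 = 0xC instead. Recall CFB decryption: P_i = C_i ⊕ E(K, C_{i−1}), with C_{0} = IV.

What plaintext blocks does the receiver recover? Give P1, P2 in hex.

P1 = 0x8, P2 = 0x7

Only C2 changed, to 0xC. In CFB, a change in C_i flips the same bit in P_i and garbles P_{i+1}. Decrypting the received ciphertext:
P1: E(K, 0x3) = 0xF; 0x7 ⊕ 0xF = 0x8.
P2: E(K, 0x7) = 0xB; 0xC ⊕ 0xB = 0x7.
Blocks that differ from the original plaintext: P2.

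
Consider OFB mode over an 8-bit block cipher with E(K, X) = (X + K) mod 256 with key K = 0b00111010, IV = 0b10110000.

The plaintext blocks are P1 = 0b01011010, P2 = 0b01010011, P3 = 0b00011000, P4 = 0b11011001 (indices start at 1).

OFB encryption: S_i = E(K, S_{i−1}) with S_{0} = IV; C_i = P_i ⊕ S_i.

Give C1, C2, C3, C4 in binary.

C1: S = E(K, 0b10110000) = 0b11101010; 0b01011010 ⊕ 0b11101010 = 0b10110000.
C2: S = E(K, 0b11101010) = 0b00100100; 0b01010011 ⊕ 0b00100100 = 0b01110111.
C3: S = E(K, 0b00100100) = 0b01011110; 0b00011000 ⊕ 0b01011110 = 0b01000110.
C4: S = E(K, 0b01011110) = 0b10011000; 0b11011001 ⊕ 0b10011000 = 0b01000001.

C1 = 0b10110000, C2 = 0b01110111, C3 = 0b01000110, C4 = 0b01000001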